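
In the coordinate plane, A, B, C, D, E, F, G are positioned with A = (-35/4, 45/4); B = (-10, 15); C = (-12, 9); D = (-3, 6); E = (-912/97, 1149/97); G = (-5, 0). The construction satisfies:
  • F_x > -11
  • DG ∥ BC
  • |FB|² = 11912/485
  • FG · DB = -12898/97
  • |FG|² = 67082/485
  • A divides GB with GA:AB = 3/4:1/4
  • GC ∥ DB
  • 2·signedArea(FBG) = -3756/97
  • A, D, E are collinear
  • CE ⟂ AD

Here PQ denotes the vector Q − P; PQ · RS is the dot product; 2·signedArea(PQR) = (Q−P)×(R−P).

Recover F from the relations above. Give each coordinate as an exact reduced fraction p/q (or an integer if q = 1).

F = (-5316/485, 4917/485)

1. F_x = -5316/485  [2·signedArea(FBG) = -3756/97 ∩ FG · DB = -12898/97]
2. F_y = 4917/485  [2·signedArea(FBG) = -3756/97 ∩ FG · DB = -12898/97]
   → F = (-5316/485, 4917/485)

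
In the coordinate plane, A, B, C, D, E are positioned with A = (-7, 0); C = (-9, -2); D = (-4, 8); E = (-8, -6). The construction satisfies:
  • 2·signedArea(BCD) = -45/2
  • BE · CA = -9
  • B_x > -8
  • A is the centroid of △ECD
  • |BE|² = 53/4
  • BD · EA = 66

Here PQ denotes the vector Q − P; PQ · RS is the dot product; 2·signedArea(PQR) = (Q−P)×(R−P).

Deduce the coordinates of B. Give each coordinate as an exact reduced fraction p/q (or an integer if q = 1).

1. B_x = -7  [2·signedArea(BCD) = -45/2 ∩ BE · CA = -9]
2. B_y = -5/2  [2·signedArea(BCD) = -45/2 ∩ BE · CA = -9]
   → B = (-7, -5/2)

B = (-7, -5/2)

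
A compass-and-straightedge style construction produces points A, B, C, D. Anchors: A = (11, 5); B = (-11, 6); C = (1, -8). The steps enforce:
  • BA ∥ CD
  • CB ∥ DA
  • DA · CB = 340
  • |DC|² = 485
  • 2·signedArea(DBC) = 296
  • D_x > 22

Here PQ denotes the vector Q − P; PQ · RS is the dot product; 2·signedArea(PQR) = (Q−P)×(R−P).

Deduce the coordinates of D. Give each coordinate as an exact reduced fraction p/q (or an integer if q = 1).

D = (23, -9)

1. D_x = 23  [CB ∥ DA ∩ BA ∥ CD]
2. D_y = -9  [CB ∥ DA ∩ BA ∥ CD]
   → D = (23, -9)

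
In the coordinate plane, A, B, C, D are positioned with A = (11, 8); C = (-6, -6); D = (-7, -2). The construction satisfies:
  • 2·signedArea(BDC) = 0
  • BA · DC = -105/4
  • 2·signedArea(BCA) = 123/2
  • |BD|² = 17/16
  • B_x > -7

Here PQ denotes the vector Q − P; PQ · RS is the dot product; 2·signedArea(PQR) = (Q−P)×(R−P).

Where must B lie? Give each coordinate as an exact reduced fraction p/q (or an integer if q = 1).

B = (-27/4, -3)

1. B_x = -27/4  [2·signedArea(BDC) = 0 ∩ BA · DC = -105/4]
2. B_y = -3  [2·signedArea(BDC) = 0 ∩ BA · DC = -105/4]
   → B = (-27/4, -3)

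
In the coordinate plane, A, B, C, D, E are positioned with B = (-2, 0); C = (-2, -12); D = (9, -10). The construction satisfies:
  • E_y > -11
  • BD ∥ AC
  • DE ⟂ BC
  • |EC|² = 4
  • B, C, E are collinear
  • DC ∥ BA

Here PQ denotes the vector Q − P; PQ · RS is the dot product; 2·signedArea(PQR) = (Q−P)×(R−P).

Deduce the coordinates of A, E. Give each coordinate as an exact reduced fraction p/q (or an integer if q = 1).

1. A_x = -13  [BD ∥ AC ∩ DC ∥ BA]
2. A_y = -2  [BD ∥ AC ∩ DC ∥ BA]
   → A = (-13, -2)
3. E_x = -2  [B, C, E are collinear ∩ DE ⟂ BC]
4. E_y = -10  [B, C, E are collinear ∩ DE ⟂ BC]
   → E = (-2, -10)

A = (-13, -2)
E = (-2, -10)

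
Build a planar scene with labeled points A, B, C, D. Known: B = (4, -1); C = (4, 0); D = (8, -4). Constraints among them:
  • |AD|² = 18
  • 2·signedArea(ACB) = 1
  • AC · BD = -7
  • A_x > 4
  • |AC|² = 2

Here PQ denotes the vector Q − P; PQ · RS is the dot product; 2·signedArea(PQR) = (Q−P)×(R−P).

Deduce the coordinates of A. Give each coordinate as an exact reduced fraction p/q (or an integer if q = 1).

1. A_x = 5  [2·signedArea(ACB) = 1 ∩ AC · BD = -7]
2. A_y = -1  [2·signedArea(ACB) = 1 ∩ AC · BD = -7]
   → A = (5, -1)

A = (5, -1)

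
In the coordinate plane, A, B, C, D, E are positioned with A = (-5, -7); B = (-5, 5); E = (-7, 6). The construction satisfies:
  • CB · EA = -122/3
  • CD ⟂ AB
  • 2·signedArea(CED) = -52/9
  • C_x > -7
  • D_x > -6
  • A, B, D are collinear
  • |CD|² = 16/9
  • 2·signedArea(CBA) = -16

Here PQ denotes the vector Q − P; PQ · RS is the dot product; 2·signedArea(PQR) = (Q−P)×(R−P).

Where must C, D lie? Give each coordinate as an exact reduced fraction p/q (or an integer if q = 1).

C = (-19/3, 5/3)
D = (-5, 5/3)

1. C_x = -19/3  [2·signedArea(CBA) = -16 ∩ CB · EA = -122/3]
2. C_y = 5/3  [2·signedArea(CBA) = -16 ∩ CB · EA = -122/3]
   → C = (-19/3, 5/3)
3. D_x = -5  [A, B, D are collinear ∩ CD ⟂ AB]
4. D_y = 5/3  [A, B, D are collinear ∩ CD ⟂ AB]
   → D = (-5, 5/3)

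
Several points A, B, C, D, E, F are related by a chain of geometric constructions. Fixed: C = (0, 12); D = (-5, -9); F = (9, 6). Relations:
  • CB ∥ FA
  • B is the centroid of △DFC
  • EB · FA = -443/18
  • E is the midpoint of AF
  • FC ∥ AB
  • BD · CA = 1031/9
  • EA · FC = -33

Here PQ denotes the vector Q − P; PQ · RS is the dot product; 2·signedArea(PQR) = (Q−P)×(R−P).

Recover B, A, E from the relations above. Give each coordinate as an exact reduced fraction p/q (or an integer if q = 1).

1. B_x = 4/3  [B is the centroid of △DFC]
2. B_y = 3  [B is the centroid of △DFC]
   → B = (4/3, 3)
3. A_x = 31/3  [FC ∥ AB ∩ CB ∥ FA]
4. A_y = -3  [FC ∥ AB ∩ CB ∥ FA]
   → A = (31/3, -3)
5. E_x = 29/3  [E is the midpoint of AF]
6. E_y = 3/2  [E is the midpoint of AF]
   → E = (29/3, 3/2)

A = (31/3, -3)
B = (4/3, 3)
E = (29/3, 3/2)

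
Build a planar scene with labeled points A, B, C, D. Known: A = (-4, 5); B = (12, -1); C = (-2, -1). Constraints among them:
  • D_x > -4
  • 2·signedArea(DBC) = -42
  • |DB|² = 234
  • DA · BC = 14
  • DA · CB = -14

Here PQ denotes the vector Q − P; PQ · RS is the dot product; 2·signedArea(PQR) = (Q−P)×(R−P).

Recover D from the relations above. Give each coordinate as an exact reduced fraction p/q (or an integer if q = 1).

D = (-3, 2)

1. D_x = -3  [DA · CB = -14 ∩ 2·signedArea(DBC) = -42]
2. D_y = 2  [DA · CB = -14 ∩ 2·signedArea(DBC) = -42]
   → D = (-3, 2)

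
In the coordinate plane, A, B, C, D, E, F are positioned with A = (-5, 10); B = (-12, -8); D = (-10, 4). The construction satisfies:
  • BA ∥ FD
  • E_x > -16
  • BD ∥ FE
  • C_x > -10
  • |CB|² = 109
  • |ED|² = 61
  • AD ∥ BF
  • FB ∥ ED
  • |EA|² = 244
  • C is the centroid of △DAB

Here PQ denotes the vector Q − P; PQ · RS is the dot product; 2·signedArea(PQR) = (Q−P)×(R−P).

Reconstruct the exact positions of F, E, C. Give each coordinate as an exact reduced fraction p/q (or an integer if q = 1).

C = (-9, 2)
E = (-15, -2)
F = (-17, -14)

1. F_x = -17  [BA ∥ FD ∩ AD ∥ BF]
2. F_y = -14  [BA ∥ FD ∩ AD ∥ BF]
   → F = (-17, -14)
3. E_x = -15  [FB ∥ ED ∩ BD ∥ FE]
4. E_y = -2  [FB ∥ ED ∩ BD ∥ FE]
   → E = (-15, -2)
5. C_x = -9  [C is the centroid of △DAB]
6. C_y = 2  [C is the centroid of △DAB]
   → C = (-9, 2)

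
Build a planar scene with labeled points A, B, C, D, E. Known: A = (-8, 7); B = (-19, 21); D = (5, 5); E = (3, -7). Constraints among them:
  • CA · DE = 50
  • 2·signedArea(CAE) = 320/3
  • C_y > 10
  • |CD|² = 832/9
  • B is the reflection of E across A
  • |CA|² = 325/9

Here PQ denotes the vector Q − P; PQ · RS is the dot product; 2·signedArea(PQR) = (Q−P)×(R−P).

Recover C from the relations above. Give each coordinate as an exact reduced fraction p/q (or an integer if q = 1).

1. C_x = -3  [2·signedArea(CAE) = 320/3 ∩ CA · DE = 50]
2. C_y = 31/3  [2·signedArea(CAE) = 320/3 ∩ CA · DE = 50]
   → C = (-3, 31/3)

C = (-3, 31/3)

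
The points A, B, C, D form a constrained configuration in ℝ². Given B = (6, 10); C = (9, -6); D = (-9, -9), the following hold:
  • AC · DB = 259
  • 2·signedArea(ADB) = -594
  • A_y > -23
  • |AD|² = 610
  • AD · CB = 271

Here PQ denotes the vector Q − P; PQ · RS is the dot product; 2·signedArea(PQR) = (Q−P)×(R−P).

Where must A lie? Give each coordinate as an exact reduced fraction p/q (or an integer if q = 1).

A = (12, -22)

1. A_x = 12  [AD · CB = 271 ∩ AC · DB = 259]
2. A_y = -22  [AD · CB = 271 ∩ AC · DB = 259]
   → A = (12, -22)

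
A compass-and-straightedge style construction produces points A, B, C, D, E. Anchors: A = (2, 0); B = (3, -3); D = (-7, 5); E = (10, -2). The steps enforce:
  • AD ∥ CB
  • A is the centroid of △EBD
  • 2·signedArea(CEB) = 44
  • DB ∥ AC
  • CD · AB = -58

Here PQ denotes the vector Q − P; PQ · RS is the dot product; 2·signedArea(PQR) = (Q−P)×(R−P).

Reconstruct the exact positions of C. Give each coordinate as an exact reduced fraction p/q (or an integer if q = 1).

C = (12, -8)

1. C_x = 12  [AD ∥ CB ∩ DB ∥ AC]
2. C_y = -8  [AD ∥ CB ∩ DB ∥ AC]
   → C = (12, -8)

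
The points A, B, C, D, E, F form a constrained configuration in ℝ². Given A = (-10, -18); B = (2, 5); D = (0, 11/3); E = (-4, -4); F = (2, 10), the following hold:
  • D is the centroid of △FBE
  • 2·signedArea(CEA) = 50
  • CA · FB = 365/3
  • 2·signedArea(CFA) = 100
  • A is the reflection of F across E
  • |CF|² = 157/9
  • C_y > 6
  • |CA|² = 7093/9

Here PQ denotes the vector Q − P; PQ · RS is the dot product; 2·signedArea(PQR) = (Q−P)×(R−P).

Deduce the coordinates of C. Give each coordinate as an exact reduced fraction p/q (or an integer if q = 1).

1. C_x = 4  [2·signedArea(CEA) = 50 ∩ CA · FB = 365/3]
2. C_y = 19/3  [2·signedArea(CEA) = 50 ∩ CA · FB = 365/3]
   → C = (4, 19/3)

C = (4, 19/3)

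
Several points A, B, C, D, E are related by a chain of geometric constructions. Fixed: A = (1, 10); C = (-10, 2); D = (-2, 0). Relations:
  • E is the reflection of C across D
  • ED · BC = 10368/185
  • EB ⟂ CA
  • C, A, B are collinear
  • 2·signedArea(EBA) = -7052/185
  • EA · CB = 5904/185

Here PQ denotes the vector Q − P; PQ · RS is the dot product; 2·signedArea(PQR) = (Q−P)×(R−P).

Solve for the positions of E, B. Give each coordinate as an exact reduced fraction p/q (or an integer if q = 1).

1. E_x = 6  [E is the reflection of C across D]
2. E_y = -2  [E is the reflection of C across D]
   → E = (6, -2)
3. B_x = -266/185  [C, A, B are collinear ∩ EB ⟂ CA]
4. B_y = 1522/185  [C, A, B are collinear ∩ EB ⟂ CA]
   → B = (-266/185, 1522/185)

B = (-266/185, 1522/185)
E = (6, -2)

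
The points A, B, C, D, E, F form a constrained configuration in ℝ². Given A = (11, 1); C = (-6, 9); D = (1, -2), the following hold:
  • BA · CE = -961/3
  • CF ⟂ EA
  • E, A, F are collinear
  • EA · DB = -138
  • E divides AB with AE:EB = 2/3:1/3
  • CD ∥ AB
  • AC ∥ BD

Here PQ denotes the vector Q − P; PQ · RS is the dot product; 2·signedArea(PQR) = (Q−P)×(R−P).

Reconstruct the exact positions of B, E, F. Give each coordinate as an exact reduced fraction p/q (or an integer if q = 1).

1. B_x = 18  [AC ∥ BD ∩ CD ∥ AB]
2. B_y = -10  [AC ∥ BD ∩ CD ∥ AB]
   → B = (18, -10)
3. E_x = 47/3  [E divides AB with AE:EB = 2/3:1/3]
4. E_y = -19/3  [E divides AB with AE:EB = 2/3:1/3]
   → E = (47/3, -19/3)
5. F_x = 421/170  [E, A, F are collinear ∩ CF ⟂ EA]
6. F_y = 2447/170  [E, A, F are collinear ∩ CF ⟂ EA]
   → F = (421/170, 2447/170)

B = (18, -10)
E = (47/3, -19/3)
F = (421/170, 2447/170)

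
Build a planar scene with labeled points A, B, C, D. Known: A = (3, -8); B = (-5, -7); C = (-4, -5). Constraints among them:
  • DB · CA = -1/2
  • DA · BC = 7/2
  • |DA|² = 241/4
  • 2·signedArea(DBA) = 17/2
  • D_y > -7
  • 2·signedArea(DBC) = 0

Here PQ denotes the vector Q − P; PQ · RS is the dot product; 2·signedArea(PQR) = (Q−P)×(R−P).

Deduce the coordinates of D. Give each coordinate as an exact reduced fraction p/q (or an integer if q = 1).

D = (-9/2, -6)

1. D_x = -9/2  [2·signedArea(DBC) = 0 ∩ 2·signedArea(DBA) = 17/2]
2. D_y = -6  [2·signedArea(DBC) = 0 ∩ 2·signedArea(DBA) = 17/2]
   → D = (-9/2, -6)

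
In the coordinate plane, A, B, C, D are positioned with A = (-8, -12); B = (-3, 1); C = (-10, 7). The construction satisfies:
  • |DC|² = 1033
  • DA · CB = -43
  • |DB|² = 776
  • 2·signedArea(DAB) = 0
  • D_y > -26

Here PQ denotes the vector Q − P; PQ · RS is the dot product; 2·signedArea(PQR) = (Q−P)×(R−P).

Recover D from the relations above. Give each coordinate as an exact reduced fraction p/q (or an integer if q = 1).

1. D_x = -13  [2·signedArea(DAB) = 0 ∩ DA · CB = -43]
2. D_y = -25  [2·signedArea(DAB) = 0 ∩ DA · CB = -43]
   → D = (-13, -25)

D = (-13, -25)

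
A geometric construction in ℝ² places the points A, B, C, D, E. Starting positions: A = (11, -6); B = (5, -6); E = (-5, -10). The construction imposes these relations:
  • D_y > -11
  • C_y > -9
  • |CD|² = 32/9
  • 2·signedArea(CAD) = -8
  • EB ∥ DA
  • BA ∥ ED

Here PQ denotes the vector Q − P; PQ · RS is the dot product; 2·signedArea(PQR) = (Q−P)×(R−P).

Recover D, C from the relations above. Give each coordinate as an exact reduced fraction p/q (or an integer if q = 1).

1. D_x = 1  [EB ∥ DA ∩ BA ∥ ED]
2. D_y = -10  [EB ∥ DA ∩ BA ∥ ED]
   → D = (1, -10)
3. C_x = 7/3  [line 4·x + -10·y + -96 = 0 ∩ |CD|² = 32/9]
4. C_y = -26/3  [line 4·x + -10·y + -96 = 0 ∩ |CD|² = 32/9]
   → C = (7/3, -26/3)

C = (7/3, -26/3)
D = (1, -10)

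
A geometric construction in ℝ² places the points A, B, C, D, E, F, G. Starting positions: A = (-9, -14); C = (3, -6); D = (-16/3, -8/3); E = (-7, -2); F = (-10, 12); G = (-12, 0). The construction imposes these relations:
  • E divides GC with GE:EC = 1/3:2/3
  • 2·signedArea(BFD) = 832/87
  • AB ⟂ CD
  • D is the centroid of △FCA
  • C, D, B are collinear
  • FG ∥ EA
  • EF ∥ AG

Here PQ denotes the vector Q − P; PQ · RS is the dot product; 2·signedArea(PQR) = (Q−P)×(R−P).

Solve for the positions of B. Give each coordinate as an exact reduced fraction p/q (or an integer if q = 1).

B = (-133/29, -86/29)

1. B_x = -133/29  [C, D, B are collinear ∩ AB ⟂ CD]
2. B_y = -86/29  [C, D, B are collinear ∩ AB ⟂ CD]
   → B = (-133/29, -86/29)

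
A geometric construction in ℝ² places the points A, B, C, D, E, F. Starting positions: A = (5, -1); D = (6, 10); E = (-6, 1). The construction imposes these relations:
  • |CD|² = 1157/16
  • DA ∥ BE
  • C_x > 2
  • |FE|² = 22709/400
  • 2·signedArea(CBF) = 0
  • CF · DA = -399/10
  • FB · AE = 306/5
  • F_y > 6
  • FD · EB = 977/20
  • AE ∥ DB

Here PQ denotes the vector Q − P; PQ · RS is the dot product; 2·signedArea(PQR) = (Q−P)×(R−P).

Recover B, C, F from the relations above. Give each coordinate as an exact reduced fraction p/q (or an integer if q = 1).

B = (-5, 12)
C = (5/2, 9/4)
F = (-1/2, 123/20)

1. B_x = -5  [DA ∥ BE ∩ AE ∥ DB]
2. B_y = 12  [DA ∥ BE ∩ AE ∥ DB]
   → B = (-5, 12)
3. F_x = -1/2  [FD · EB = 977/20 ∩ FB · AE = 306/5]
4. F_y = 123/20  [FD · EB = 977/20 ∩ FB · AE = 306/5]
   → F = (-1/2, 123/20)
5. C_x = 5/2  [2·signedArea(CBF) = 0 ∩ CF · DA = -399/10]
6. C_y = 9/4  [2·signedArea(CBF) = 0 ∩ CF · DA = -399/10]
   → C = (5/2, 9/4)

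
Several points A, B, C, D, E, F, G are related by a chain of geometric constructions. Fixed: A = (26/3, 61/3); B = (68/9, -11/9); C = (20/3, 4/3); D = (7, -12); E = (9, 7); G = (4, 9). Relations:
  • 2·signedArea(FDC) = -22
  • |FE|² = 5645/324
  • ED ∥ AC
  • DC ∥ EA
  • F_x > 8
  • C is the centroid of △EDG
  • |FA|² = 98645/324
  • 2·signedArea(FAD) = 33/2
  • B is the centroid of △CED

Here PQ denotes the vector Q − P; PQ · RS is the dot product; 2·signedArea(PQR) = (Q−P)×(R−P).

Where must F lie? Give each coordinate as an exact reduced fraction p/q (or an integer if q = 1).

F = (149/18, 26/9)

1. F_x = 149/18  [2·signedArea(FDC) = -22 ∩ 2·signedArea(FAD) = 33/2]
2. F_y = 26/9  [2·signedArea(FDC) = -22 ∩ 2·signedArea(FAD) = 33/2]
   → F = (149/18, 26/9)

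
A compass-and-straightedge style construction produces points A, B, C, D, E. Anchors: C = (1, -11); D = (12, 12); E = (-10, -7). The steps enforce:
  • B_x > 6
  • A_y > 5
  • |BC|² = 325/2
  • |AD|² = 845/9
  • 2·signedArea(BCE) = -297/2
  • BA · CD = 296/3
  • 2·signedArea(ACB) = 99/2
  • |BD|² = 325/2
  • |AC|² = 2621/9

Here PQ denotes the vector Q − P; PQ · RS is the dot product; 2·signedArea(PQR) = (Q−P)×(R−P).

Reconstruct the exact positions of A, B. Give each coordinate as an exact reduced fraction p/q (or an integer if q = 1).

1. B_x = 13/2  [line -4·x + -11·y + 63/2 = 0 ∩ |BC|² = 325/2]
2. B_y = 1/2  [line -4·x + -11·y + 63/2 = 0 ∩ |BC|² = 325/2]
   → B = (13/2, 1/2)
3. A_x = 14/3  [2·signedArea(ACB) = 99/2 ∩ BA · CD = 296/3]
4. A_y = 17/3  [2·signedArea(ACB) = 99/2 ∩ BA · CD = 296/3]
   → A = (14/3, 17/3)

A = (14/3, 17/3)
B = (13/2, 1/2)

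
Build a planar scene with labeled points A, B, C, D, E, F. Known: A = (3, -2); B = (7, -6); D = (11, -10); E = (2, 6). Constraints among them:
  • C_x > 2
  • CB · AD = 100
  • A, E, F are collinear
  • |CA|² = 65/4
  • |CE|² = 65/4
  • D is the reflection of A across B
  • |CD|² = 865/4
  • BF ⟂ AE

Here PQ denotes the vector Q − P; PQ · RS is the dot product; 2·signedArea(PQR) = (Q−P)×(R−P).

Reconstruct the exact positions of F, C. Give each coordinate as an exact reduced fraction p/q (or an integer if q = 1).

1. F_x = 231/65  [A, E, F are collinear ∩ BF ⟂ AE]
2. F_y = -418/65  [A, E, F are collinear ∩ BF ⟂ AE]
   → F = (231/65, -418/65)
3. C_x = 5/2  [line -8·x + 8·y + 4 = 0 ∩ |CA|² = 65/4]
4. C_y = 2  [line -8·x + 8·y + 4 = 0 ∩ |CA|² = 65/4]
   → C = (5/2, 2)

C = (5/2, 2)
F = (231/65, -418/65)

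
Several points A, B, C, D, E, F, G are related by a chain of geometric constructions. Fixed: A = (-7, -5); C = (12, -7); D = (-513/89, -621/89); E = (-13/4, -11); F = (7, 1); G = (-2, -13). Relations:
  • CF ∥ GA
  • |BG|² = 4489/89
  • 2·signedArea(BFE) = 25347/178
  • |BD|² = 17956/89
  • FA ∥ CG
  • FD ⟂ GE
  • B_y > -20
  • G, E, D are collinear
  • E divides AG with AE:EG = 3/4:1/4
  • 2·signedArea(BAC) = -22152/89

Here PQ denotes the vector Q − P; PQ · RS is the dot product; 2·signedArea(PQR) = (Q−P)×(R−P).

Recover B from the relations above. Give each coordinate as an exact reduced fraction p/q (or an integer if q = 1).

B = (157/89, -1693/89)

1. B_x = 157/89  [2·signedArea(BFE) = 25347/178 ∩ 2·signedArea(BAC) = -22152/89]
2. B_y = -1693/89  [2·signedArea(BFE) = 25347/178 ∩ 2·signedArea(BAC) = -22152/89]
   → B = (157/89, -1693/89)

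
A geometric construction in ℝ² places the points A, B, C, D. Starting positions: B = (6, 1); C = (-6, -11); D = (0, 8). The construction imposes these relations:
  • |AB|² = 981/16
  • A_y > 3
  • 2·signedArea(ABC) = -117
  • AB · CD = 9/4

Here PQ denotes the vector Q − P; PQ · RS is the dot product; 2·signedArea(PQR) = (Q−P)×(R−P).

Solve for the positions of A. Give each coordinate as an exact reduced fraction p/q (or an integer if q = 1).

A = (-3/2, 13/4)

1. A_x = -3/2  [2·signedArea(ABC) = -117 ∩ AB · CD = 9/4]
2. A_y = 13/4  [2·signedArea(ABC) = -117 ∩ AB · CD = 9/4]
   → A = (-3/2, 13/4)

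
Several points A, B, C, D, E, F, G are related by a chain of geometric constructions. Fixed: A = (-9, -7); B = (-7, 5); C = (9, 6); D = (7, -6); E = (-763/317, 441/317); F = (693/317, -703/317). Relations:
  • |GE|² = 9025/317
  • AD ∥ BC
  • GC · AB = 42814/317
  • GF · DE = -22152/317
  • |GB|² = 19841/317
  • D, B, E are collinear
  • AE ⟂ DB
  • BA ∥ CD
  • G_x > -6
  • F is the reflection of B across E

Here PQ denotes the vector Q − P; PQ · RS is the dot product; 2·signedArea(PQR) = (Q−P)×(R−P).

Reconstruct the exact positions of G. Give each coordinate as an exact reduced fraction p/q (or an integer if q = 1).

1. G_x = -1808/317  [GF · DE = -22152/317 ∩ GC · AB = 42814/317]
2. G_y = -889/317  [GF · DE = -22152/317 ∩ GC · AB = 42814/317]
   → G = (-1808/317, -889/317)

G = (-1808/317, -889/317)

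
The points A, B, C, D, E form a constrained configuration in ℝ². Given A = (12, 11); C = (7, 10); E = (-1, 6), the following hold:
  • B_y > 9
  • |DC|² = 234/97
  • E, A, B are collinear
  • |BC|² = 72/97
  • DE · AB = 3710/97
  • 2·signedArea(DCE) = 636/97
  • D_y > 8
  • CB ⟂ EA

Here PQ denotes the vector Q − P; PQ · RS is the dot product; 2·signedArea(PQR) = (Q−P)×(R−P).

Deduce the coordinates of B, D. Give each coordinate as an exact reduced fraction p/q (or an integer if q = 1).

1. B_x = 709/97  [E, A, B are collinear ∩ CB ⟂ EA]
2. B_y = 892/97  [E, A, B are collinear ∩ CB ⟂ EA]
   → B = (709/97, 892/97)
3. D_x = 592/97  [2·signedArea(DCE) = 636/97 ∩ DE · AB = 3710/97]
4. D_y = 847/97  [2·signedArea(DCE) = 636/97 ∩ DE · AB = 3710/97]
   → D = (592/97, 847/97)

B = (709/97, 892/97)
D = (592/97, 847/97)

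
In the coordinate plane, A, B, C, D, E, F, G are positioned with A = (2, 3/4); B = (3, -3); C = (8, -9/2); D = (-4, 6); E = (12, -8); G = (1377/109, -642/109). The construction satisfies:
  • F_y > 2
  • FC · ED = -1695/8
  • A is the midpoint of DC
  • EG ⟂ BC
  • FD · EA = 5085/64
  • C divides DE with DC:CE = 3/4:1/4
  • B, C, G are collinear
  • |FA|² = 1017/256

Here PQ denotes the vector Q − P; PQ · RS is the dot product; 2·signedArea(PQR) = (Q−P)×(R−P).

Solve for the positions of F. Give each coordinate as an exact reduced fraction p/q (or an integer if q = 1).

1. F_x = 1/2  [line 16·x + -14·y + 167/8 = 0 ∩ |FA|² = 1017/256]
2. F_y = 33/16  [line 16·x + -14·y + 167/8 = 0 ∩ |FA|² = 1017/256]
   → F = (1/2, 33/16)

F = (1/2, 33/16)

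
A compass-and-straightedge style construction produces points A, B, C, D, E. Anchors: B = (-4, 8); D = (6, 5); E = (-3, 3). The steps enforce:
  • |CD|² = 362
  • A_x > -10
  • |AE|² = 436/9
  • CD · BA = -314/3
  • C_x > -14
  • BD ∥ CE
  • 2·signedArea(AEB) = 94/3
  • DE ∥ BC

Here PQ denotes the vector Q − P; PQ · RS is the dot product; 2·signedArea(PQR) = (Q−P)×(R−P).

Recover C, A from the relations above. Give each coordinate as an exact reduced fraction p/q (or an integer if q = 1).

1. C_x = -13  [BD ∥ CE ∩ DE ∥ BC]
2. C_y = 6  [BD ∥ CE ∩ DE ∥ BC]
   → C = (-13, 6)
3. A_x = -29/3  [2·signedArea(AEB) = 94/3 ∩ CD · BA = -314/3]
4. A_y = 5  [2·signedArea(AEB) = 94/3 ∩ CD · BA = -314/3]
   → A = (-29/3, 5)

A = (-29/3, 5)
C = (-13, 6)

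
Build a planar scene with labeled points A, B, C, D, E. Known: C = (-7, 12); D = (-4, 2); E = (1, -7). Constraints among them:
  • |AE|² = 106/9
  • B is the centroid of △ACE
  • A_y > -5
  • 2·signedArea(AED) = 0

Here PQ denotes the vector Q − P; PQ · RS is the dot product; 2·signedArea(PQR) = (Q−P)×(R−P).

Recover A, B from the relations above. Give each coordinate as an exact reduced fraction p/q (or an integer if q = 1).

1. A_x = -2/3  [line -9·x + -5·y + -26 = 0 ∩ |AE|² = 106/9]
2. A_y = -4  [line -9·x + -5·y + -26 = 0 ∩ |AE|² = 106/9]
   → A = (-2/3, -4)
3. B_x = -20/9  [B is the centroid of △ACE]
4. B_y = 1/3  [B is the centroid of △ACE]
   → B = (-20/9, 1/3)

A = (-2/3, -4)
B = (-20/9, 1/3)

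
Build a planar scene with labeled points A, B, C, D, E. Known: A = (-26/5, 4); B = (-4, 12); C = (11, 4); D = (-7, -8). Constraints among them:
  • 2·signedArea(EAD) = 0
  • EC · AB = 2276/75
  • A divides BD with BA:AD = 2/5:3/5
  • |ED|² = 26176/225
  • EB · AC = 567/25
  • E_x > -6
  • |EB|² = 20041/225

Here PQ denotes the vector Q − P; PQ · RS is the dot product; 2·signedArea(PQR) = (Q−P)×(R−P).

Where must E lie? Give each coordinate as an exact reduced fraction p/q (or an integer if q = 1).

1. E_x = -27/5  [2·signedArea(EAD) = 0 ∩ EC · AB = 2276/75]
2. E_y = 8/3  [2·signedArea(EAD) = 0 ∩ EC · AB = 2276/75]
   → E = (-27/5, 8/3)

E = (-27/5, 8/3)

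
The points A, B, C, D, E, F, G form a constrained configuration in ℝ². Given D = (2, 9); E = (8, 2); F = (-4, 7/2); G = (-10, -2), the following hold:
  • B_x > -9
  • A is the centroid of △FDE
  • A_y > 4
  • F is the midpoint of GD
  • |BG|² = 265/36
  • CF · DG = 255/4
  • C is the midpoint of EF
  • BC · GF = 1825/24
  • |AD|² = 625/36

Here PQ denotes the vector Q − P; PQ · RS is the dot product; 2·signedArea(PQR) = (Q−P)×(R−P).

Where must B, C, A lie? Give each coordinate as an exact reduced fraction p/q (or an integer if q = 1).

A = (2, 29/6)
B = (-8, -1/6)
C = (2, 11/4)

1. C_x = 2  [C is the midpoint of EF]
2. C_y = 11/4  [C is the midpoint of EF]
   → C = (2, 11/4)
3. A_x = 2  [A is the centroid of △FDE]
4. A_y = 29/6  [A is the centroid of △FDE]
   → A = (2, 29/6)
5. B_x = -8  [line -6·x + -11/2·y + -587/12 = 0 ∩ |BG|² = 265/36]
6. B_y = -1/6  [line -6·x + -11/2·y + -587/12 = 0 ∩ |BG|² = 265/36]
   → B = (-8, -1/6)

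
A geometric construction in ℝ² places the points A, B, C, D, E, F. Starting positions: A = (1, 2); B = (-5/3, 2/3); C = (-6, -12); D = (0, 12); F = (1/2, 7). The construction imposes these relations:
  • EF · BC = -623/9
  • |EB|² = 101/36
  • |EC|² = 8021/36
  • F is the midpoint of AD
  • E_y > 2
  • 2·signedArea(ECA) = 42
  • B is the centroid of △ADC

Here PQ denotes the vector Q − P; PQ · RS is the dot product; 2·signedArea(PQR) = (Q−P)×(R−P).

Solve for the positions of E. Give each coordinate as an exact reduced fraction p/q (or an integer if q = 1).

E = (-11/6, 7/3)

1. E_x = -11/6  [2·signedArea(ECA) = 42 ∩ EF · BC = -623/9]
2. E_y = 7/3  [2·signedArea(ECA) = 42 ∩ EF · BC = -623/9]
   → E = (-11/6, 7/3)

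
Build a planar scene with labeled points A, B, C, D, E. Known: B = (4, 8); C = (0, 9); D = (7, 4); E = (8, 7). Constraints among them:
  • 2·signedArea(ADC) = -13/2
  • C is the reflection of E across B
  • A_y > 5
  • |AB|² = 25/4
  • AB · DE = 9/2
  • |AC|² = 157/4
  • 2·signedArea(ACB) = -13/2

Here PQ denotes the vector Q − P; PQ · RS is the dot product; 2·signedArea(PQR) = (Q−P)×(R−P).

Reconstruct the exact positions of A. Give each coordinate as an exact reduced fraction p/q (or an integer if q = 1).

1. A_x = 11/2  [2·signedArea(ADC) = -13/2 ∩ AB · DE = 9/2]
2. A_y = 6  [2·signedArea(ADC) = -13/2 ∩ AB · DE = 9/2]
   → A = (11/2, 6)

A = (11/2, 6)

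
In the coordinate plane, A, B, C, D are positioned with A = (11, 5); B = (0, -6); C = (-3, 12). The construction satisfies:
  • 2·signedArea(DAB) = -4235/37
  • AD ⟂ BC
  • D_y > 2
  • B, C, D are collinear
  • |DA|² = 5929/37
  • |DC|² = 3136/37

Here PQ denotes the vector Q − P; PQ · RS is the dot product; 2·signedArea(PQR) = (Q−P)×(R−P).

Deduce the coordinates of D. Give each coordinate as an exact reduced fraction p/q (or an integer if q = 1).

D = (-55/37, 108/37)

1. D_x = -55/37  [B, C, D are collinear ∩ AD ⟂ BC]
2. D_y = 108/37  [B, C, D are collinear ∩ AD ⟂ BC]
   → D = (-55/37, 108/37)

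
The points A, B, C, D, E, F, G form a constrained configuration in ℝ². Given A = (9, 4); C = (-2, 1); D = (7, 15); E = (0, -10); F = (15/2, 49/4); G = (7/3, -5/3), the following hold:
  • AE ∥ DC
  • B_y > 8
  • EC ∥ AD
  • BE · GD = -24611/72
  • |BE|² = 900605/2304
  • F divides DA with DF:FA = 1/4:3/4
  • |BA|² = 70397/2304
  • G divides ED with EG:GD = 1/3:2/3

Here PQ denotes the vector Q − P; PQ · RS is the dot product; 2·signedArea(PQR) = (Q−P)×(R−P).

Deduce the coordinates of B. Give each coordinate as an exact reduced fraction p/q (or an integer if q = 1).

B = (149/24, 421/48)

1. B_x = 149/24  [line -14/3·x + -50/3·y + 12611/72 = 0 ∩ |BA|² = 70397/2304]
2. B_y = 421/48  [line -14/3·x + -50/3·y + 12611/72 = 0 ∩ |BA|² = 70397/2304]
   → B = (149/24, 421/48)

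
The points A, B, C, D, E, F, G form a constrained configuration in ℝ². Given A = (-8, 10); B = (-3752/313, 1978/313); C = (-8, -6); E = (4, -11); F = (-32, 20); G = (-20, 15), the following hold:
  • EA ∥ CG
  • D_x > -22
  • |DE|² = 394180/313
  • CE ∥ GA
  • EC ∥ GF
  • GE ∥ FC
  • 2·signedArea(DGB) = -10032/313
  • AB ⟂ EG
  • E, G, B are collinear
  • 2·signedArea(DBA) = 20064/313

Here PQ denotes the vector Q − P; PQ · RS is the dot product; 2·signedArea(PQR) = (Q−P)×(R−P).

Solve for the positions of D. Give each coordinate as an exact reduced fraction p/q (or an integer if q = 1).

1. D_x = -6884/313  [2·signedArea(DBA) = 20064/313 ∩ 2·signedArea(DGB) = -10032/313]
2. D_y = 4119/313  [2·signedArea(DBA) = 20064/313 ∩ 2·signedArea(DGB) = -10032/313]
   → D = (-6884/313, 4119/313)

D = (-6884/313, 4119/313)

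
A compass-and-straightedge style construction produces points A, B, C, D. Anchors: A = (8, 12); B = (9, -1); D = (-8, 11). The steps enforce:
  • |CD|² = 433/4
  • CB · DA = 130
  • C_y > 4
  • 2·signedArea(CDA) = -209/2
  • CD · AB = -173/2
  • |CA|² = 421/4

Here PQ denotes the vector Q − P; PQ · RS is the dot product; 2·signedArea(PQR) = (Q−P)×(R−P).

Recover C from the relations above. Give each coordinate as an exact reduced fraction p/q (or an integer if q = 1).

1. C_x = 1/2  [CB · DA = 130 ∩ 2·signedArea(CDA) = -209/2]
2. C_y = 5  [CB · DA = 130 ∩ 2·signedArea(CDA) = -209/2]
   → C = (1/2, 5)

C = (1/2, 5)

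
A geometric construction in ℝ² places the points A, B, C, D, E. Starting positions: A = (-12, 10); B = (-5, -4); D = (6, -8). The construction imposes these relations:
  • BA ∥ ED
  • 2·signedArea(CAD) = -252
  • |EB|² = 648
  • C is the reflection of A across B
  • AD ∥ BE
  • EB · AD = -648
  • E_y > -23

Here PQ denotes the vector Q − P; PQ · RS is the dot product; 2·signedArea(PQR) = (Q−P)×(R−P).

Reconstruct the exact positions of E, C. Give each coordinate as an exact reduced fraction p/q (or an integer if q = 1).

C = (2, -18)
E = (13, -22)

1. E_x = 13  [BA ∥ ED ∩ AD ∥ BE]
2. E_y = -22  [BA ∥ ED ∩ AD ∥ BE]
   → E = (13, -22)
3. C_x = 2  [C is the reflection of A across B]
4. C_y = -18  [C is the reflection of A across B]
   → C = (2, -18)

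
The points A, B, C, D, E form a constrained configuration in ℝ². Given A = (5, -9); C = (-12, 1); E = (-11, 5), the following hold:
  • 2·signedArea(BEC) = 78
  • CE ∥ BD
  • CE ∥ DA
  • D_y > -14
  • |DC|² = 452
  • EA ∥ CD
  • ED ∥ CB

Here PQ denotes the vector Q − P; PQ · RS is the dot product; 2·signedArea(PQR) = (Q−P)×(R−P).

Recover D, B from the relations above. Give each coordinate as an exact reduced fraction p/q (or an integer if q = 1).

1. D_x = 4  [CE ∥ DA ∩ EA ∥ CD]
2. D_y = -13  [CE ∥ DA ∩ EA ∥ CD]
   → D = (4, -13)
3. B_x = 3  [CE ∥ BD ∩ ED ∥ CB]
4. B_y = -17  [CE ∥ BD ∩ ED ∥ CB]
   → B = (3, -17)

B = (3, -17)
D = (4, -13)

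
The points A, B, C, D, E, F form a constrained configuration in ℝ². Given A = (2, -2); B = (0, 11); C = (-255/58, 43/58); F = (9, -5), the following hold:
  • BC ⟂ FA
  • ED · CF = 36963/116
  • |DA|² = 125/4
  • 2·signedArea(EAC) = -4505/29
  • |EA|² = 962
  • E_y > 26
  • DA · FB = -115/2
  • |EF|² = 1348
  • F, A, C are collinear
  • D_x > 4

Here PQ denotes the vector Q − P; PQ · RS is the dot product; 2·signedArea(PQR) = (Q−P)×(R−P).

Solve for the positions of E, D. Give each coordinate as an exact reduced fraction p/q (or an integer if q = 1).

1. E_x = -9  [line -159/58·x + -371/58·y + 4293/29 = 0 ∩ |EF|² = 1348]
2. E_y = 27  [line -159/58·x + -371/58·y + 4293/29 = 0 ∩ |EF|² = 1348]
   → E = (-9, 27)
3. D_x = 9/2  [DA · FB = -115/2 ∩ ED · CF = 36963/116]
4. D_y = 3  [DA · FB = -115/2 ∩ ED · CF = 36963/116]
   → D = (9/2, 3)

D = (9/2, 3)
E = (-9, 27)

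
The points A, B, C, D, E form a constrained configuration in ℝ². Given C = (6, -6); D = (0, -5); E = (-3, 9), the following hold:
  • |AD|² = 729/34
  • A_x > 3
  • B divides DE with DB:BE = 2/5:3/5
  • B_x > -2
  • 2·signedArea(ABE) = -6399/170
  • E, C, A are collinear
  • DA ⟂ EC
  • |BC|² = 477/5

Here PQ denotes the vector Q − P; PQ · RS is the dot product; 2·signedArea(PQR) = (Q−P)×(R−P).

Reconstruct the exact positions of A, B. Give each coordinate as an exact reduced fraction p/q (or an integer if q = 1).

A = (135/34, -89/34)
B = (-6/5, 3/5)

1. A_x = 135/34  [E, C, A are collinear ∩ DA ⟂ EC]
2. A_y = -89/34  [E, C, A are collinear ∩ DA ⟂ EC]
   → A = (135/34, -89/34)
3. B_x = -6/5  [B divides DE with DB:BE = 2/5:3/5]
4. B_y = 3/5  [B divides DE with DB:BE = 2/5:3/5]
   → B = (-6/5, 3/5)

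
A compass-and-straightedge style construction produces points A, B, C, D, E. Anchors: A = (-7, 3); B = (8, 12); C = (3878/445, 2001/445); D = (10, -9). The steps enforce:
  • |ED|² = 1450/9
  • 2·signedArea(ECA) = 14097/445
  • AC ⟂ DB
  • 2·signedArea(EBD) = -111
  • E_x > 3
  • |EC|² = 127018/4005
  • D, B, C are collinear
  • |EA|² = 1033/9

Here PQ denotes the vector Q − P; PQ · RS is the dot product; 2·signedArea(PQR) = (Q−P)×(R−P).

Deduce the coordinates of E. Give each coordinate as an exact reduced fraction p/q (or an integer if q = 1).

E = (11/3, 2)

1. E_x = 11/3  [2·signedArea(ECA) = 14097/445 ∩ 2·signedArea(EBD) = -111]
2. E_y = 2  [2·signedArea(ECA) = 14097/445 ∩ 2·signedArea(EBD) = -111]
   → E = (11/3, 2)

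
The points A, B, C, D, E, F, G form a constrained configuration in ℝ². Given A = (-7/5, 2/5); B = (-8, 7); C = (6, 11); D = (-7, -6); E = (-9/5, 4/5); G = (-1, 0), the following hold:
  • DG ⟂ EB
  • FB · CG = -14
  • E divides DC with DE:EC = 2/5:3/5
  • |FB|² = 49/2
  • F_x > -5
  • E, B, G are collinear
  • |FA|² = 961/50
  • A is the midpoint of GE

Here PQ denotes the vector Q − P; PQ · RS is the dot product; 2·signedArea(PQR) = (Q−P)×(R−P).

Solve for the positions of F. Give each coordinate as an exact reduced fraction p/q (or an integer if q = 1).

F = (-9/2, 7/2)

1. F_x = -9/2  [line 7·x + 11·y + -7 = 0 ∩ |FB|² = 49/2]
2. F_y = 7/2  [line 7·x + 11·y + -7 = 0 ∩ |FB|² = 49/2]
   → F = (-9/2, 7/2)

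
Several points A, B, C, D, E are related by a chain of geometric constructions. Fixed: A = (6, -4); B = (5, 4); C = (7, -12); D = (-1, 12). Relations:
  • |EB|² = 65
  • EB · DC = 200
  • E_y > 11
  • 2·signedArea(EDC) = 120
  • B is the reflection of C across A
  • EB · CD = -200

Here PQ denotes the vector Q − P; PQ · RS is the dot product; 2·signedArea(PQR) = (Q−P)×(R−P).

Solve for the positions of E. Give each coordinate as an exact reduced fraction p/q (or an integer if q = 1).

E = (4, 12)

1. E_x = 4  [EB · CD = -200 ∩ 2·signedArea(EDC) = 120]
2. E_y = 12  [EB · CD = -200 ∩ 2·signedArea(EDC) = 120]
   → E = (4, 12)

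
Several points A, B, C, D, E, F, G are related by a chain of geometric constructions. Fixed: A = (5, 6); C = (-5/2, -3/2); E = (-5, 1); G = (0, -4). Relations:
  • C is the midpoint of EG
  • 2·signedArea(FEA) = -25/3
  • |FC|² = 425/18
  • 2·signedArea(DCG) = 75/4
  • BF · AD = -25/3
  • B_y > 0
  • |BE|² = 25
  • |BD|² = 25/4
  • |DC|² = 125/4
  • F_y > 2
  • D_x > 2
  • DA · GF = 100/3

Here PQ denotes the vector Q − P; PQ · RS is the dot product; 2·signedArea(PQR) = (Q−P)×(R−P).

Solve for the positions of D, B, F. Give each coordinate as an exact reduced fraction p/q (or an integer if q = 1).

1. D_x = 5/2  [line 5/2·x + 5/2·y + -35/4 = 0 ∩ |DC|² = 125/4]
2. D_y = 1  [line 5/2·x + 5/2·y + -35/4 = 0 ∩ |DC|² = 125/4]
   → D = (5/2, 1)
3. F_x = 0  [2·signedArea(FEA) = -25/3 ∩ DA · GF = 100/3]
4. F_y = 8/3  [2·signedArea(FEA) = -25/3 ∩ DA · GF = 100/3]
   → F = (0, 8/3)
5. B_x = 0  [line 5/2·x + 5·y + -5 = 0 ∩ |BD|² = 25/4]
6. B_y = 1  [line 5/2·x + 5·y + -5 = 0 ∩ |BD|² = 25/4]
   → B = (0, 1)

B = (0, 1)
D = (5/2, 1)
F = (0, 8/3)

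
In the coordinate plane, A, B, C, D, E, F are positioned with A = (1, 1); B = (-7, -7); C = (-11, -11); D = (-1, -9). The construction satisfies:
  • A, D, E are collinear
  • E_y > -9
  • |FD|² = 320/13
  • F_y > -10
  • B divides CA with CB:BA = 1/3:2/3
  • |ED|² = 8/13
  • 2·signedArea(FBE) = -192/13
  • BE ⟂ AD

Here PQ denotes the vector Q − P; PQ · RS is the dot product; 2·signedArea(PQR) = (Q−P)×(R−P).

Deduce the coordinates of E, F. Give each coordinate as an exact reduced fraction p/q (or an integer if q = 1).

E = (-11/13, -107/13)
F = (-77/13, -125/13)

1. E_x = -11/13  [A, D, E are collinear ∩ BE ⟂ AD]
2. E_y = -107/13  [A, D, E are collinear ∩ BE ⟂ AD]
   → E = (-11/13, -107/13)
3. F_x = -77/13  [line 16/13·x + 80/13·y + 864/13 = 0 ∩ |FD|² = 320/13]
4. F_y = -125/13  [line 16/13·x + 80/13·y + 864/13 = 0 ∩ |FD|² = 320/13]
   → F = (-77/13, -125/13)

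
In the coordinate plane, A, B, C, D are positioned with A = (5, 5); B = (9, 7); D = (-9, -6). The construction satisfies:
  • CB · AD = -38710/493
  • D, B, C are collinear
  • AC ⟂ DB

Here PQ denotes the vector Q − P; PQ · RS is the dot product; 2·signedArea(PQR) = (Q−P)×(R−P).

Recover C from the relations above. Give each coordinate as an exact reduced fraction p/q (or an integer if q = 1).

1. C_x = 2673/493  [D, B, C are collinear ∩ AC ⟂ DB]
2. C_y = 2177/493  [D, B, C are collinear ∩ AC ⟂ DB]
   → C = (2673/493, 2177/493)

C = (2673/493, 2177/493)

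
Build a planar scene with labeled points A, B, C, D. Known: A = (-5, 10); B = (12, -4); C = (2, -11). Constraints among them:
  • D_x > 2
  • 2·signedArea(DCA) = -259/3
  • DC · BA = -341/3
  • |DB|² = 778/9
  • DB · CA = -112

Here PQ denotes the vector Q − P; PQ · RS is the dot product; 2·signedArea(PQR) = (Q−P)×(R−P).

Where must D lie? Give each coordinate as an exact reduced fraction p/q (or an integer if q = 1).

D = (3, -5/3)

1. D_x = 3  [DC · BA = -341/3 ∩ DB · CA = -112]
2. D_y = -5/3  [DC · BA = -341/3 ∩ DB · CA = -112]
   → D = (3, -5/3)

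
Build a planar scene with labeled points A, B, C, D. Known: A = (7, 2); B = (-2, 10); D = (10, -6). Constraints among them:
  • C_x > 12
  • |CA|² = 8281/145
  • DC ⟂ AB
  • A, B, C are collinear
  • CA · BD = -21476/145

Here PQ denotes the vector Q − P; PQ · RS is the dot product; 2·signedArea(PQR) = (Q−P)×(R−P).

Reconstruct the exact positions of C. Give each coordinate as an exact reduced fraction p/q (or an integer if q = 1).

1. C_x = 1834/145  [A, B, C are collinear ∩ DC ⟂ AB]
2. C_y = -438/145  [A, B, C are collinear ∩ DC ⟂ AB]
   → C = (1834/145, -438/145)

C = (1834/145, -438/145)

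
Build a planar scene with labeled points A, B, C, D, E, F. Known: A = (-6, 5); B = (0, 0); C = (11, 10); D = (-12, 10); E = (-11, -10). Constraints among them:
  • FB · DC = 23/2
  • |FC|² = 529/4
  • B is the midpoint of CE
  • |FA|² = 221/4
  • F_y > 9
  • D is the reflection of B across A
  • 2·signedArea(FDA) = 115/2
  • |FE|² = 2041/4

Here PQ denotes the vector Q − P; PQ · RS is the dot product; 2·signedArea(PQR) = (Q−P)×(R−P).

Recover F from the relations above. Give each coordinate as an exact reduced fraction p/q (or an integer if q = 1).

F = (-1/2, 10)

1. F_x = -1/2  [2·signedArea(FDA) = 115/2 ∩ FB · DC = 23/2]
2. F_y = 10  [2·signedArea(FDA) = 115/2 ∩ FB · DC = 23/2]
   → F = (-1/2, 10)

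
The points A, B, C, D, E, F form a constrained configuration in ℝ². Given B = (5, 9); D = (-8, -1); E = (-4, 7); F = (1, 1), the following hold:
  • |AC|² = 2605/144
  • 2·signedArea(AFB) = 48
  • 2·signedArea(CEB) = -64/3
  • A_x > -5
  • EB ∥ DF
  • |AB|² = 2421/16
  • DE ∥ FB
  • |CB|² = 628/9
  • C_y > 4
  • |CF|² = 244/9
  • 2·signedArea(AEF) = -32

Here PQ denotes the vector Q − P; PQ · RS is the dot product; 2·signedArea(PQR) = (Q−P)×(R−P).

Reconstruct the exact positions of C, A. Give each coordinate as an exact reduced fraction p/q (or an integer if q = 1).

A = (-19/4, 3/2)
C = (-7/3, 5)

1. A_x = -19/4  [2·signedArea(AFB) = 48 ∩ 2·signedArea(AEF) = -32]
2. A_y = 3/2  [2·signedArea(AFB) = 48 ∩ 2·signedArea(AEF) = -32]
   → A = (-19/4, 3/2)
3. C_x = -7/3  [line -2·x + 9·y + -149/3 = 0 ∩ |AC|² = 2605/144]
4. C_y = 5  [line -2·x + 9·y + -149/3 = 0 ∩ |AC|² = 2605/144]
   → C = (-7/3, 5)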